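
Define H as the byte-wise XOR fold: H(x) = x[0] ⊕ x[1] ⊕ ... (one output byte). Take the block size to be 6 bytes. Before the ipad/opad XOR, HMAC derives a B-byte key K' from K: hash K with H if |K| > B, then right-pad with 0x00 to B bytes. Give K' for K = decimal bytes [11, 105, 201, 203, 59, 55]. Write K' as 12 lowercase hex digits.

0b69c9cb3b37

Key decimal bytes [11, 105, 201, 203, 59, 55] = 0b 69 c9 cb 3b 37 is exactly B = 6 bytes: K' = 0b 69 c9 cb 3b 37.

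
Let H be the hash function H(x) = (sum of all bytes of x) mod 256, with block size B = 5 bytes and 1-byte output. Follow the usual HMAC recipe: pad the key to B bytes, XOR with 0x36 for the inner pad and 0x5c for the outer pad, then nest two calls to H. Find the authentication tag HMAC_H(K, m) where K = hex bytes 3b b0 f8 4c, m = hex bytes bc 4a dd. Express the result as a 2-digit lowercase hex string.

57

Key hex bytes 3b b0 f8 4c is 4 bytes ≤ B = 5; zero-pad to 5 bytes: K' = 3b b0 f8 4c 00.
K' ⊕ ipad = 0d 86 ce 7a 36.  K' ⊕ opad = 67 ec a4 10 5c.
Inner input = (K'⊕ipad) ∥ m = 0d 86 ce 7a 36 ∥ bc 4a dd.
Inner hash: sum = 13+134+206+122+54+188+74+221 = 1012; mod 256 = 244 → f4.
Outer input = (K'⊕opad) ∥ inner = 67 ec a4 10 5c ∥ f4.
Outer hash (tag): sum = 103+236+164+16+92+244 = 855; mod 256 = 87 → 57.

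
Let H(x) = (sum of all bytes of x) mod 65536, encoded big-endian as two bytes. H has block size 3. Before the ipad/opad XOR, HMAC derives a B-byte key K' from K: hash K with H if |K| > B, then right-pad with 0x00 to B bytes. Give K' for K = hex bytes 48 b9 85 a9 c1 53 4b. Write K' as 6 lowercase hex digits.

038e00

|K| = 7 > B = 3, so first hash the key.
H(K): sum = 72+185+133+169+193+83+75 = 910 → 03 8e.
Zero-pad H(K) = 03 8e to 3 bytes: K' = 03 8e 00.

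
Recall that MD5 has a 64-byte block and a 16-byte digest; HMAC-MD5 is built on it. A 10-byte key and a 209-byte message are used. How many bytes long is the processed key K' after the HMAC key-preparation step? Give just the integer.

64

Key is 10 ≤ 64 bytes, zero-padded: |K'| = 64.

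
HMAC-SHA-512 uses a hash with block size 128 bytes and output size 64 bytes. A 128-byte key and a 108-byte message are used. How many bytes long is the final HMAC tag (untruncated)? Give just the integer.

64

The tag is one SHA-512 digest: 64 bytes.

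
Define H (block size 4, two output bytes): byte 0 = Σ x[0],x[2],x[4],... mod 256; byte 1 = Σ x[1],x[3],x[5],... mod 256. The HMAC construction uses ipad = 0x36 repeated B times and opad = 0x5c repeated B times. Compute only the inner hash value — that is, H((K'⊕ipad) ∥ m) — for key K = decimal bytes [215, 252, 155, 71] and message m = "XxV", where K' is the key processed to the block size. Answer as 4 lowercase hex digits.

3cb3

Key decimal bytes [215, 252, 155, 71] = d7 fc 9b 47 is exactly B = 4 bytes: K' = d7 fc 9b 47.
K' ⊕ ipad = e1 ca ad 71.
Inner input = e1 ca ad 71 ∥ 58 78 56.
Inner hash: even-index sum = 572 mod 256 = 60; odd-index sum = 435 mod 256 = 179 → 3c b3.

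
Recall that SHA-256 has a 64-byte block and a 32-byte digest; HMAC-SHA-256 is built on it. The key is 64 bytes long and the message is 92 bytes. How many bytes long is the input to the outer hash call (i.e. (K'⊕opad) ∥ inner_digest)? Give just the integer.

Key is 64 ≤ 64 bytes, zero-padded: |K'| = 64.
Outer input = (K'⊕opad) ∥ H(inner) → 64 + 32 = 96 bytes.

96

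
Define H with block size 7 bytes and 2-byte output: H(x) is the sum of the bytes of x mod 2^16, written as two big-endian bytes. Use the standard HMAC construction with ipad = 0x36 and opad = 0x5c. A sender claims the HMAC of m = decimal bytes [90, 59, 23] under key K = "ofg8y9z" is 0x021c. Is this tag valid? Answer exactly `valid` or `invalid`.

valid

Key "ofg8y9z" = 6f 66 67 38 79 39 7a is exactly B = 7 bytes: K' = 6f 66 67 38 79 39 7a.
K' ⊕ ipad = 59 50 51 0e 4f 0f 4c; K' ⊕ opad = 33 3a 3b 64 25 65 26.
Inner hash: sum = 89+80+81+14+79+15+76+90+59+23 = 606 → 02 5e.
Outer hash (recomputed tag): sum = 51+58+59+100+37+101+38+2+94 = 540 → 02 1c.
Recomputed tag = 021c; claimed = 021c → match.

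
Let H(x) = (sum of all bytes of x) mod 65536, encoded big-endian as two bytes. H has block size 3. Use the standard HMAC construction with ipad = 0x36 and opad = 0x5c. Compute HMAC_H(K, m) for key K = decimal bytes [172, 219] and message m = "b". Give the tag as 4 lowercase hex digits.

Key decimal bytes [172, 219] = ac db is 2 bytes ≤ B = 3; zero-pad to 3 bytes: K' = ac db 00.
K' ⊕ ipad = 9a ed 36.  K' ⊕ opad = f0 87 5c.
Inner input = (K'⊕ipad) ∥ m = 9a ed 36 ∥ 62.
Inner hash: sum = 154+237+54+98 = 543 → 02 1f.
Outer input = (K'⊕opad) ∥ inner = f0 87 5c ∥ 02 1f.
Outer hash (tag): sum = 240+135+92+2+31 = 500 → 01 f4.

01f4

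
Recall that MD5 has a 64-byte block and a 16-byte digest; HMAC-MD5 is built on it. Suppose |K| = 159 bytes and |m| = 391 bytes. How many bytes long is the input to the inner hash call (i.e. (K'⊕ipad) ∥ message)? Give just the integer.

Key is 159 > 64 bytes, so it is hashed to 16 bytes then zero-padded to 64: |K'| = 64.
Inner input = (K'⊕ipad) ∥ m → 64 + 391 = 455 bytes.

455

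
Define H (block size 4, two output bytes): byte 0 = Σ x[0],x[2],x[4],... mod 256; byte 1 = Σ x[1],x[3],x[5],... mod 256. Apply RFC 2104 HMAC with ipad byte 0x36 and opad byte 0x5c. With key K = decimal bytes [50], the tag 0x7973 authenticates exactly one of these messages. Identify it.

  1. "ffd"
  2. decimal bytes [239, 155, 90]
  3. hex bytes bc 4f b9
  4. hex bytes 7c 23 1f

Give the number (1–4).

3

Key decimal bytes [50] = 32 is 1 byte ≤ B = 4; zero-pad to 4 bytes: K' = 32 00 00 00.
K' ⊕ ipad = 04 36 36 36; K' ⊕ opad = 6e 5c 5c 5c.
m1: inner = H(04 36 36 36 66 66 64) = 04 d2; tag = H(6e 5c 5c 5c 04 d2) = ce8a
m2: inner = H(04 36 36 36 ef 9b 5a) = 83 07; tag = H(6e 5c 5c 5c 83 07) = 4dbf
m3: inner = H(04 36 36 36 bc 4f b9) = af bb; tag = H(6e 5c 5c 5c af bb) = 7973 ← matches
m4: inner = H(04 36 36 36 7c 23 1f) = d5 8f; tag = H(6e 5c 5c 5c d5 8f) = 9f47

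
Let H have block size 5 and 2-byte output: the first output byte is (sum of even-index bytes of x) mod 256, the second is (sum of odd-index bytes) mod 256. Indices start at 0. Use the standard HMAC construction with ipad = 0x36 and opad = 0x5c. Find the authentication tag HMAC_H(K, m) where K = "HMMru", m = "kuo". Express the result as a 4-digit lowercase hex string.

Key "HMMru" = 48 4d 4d 72 75 is exactly B = 5 bytes: K' = 48 4d 4d 72 75.
K' ⊕ ipad = 7e 7b 7b 44 43.  K' ⊕ opad = 14 11 11 2e 29.
Inner input = (K'⊕ipad) ∥ m = 7e 7b 7b 44 43 ∥ 6b 75 6f.
Inner hash: even-index sum = 433 mod 256 = 177; odd-index sum = 409 mod 256 = 153 → b1 99.
Outer input = (K'⊕opad) ∥ inner = 14 11 11 2e 29 ∥ b1 99.
Outer hash (tag): even-index sum = 231 mod 256 = 231; odd-index sum = 240 mod 256 = 240 → e7 f0.

e7f0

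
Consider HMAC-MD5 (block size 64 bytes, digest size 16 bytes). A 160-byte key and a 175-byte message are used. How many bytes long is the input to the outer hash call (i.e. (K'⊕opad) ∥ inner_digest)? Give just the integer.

Key is 160 > 64 bytes, so it is hashed to 16 bytes then zero-padded to 64: |K'| = 64.
Outer input = (K'⊕opad) ∥ H(inner) → 64 + 16 = 80 bytes.

80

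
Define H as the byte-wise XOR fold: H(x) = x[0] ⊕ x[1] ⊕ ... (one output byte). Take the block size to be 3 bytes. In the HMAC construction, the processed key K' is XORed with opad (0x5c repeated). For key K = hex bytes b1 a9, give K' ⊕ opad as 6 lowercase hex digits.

edf55c

Key hex bytes b1 a9 is 2 bytes ≤ B = 3; zero-pad to 3 bytes: K' = b1 a9 00.
XOR each byte with 0x5c: b1⊕5c=ed, a9⊕5c=f5, 00⊕5c=5c.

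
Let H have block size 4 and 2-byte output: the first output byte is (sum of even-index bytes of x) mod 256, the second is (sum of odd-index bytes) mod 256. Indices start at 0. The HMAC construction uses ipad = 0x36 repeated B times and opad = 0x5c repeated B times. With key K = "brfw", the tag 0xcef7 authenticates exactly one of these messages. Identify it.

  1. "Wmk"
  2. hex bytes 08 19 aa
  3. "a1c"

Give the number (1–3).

Key "brfw" = 62 72 66 77 is exactly B = 4 bytes: K' = 62 72 66 77.
K' ⊕ ipad = 54 44 50 41; K' ⊕ opad = 3e 2e 3a 2b.
m1: inner = H(54 44 50 41 57 6d 6b) = 66 f2; tag = H(3e 2e 3a 2b 66 f2) = de4b
m2: inner = H(54 44 50 41 08 19 aa) = 56 9e; tag = H(3e 2e 3a 2b 56 9e) = cef7 ← matches
m3: inner = H(54 44 50 41 61 31 63) = 68 b6; tag = H(3e 2e 3a 2b 68 b6) = e00f

2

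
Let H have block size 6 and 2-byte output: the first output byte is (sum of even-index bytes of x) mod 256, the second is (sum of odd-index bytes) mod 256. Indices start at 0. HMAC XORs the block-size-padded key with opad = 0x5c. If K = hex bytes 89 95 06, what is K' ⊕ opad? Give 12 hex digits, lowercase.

d5c95a5c5c5c

Key hex bytes 89 95 06 is 3 bytes ≤ B = 6; zero-pad to 6 bytes: K' = 89 95 06 00 00 00.
XOR each byte with 0x5c: 89⊕5c=d5, 95⊕5c=c9, 06⊕5c=5a, 00⊕5c=5c, 00⊕5c=5c, 00⊕5c=5c.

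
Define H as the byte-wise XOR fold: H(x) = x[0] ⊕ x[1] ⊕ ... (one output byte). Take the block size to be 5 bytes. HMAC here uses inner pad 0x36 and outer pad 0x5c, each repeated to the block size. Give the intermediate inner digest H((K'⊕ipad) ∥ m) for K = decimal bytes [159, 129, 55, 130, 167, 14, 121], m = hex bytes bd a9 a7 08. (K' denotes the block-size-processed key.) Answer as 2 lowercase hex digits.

Key decimal bytes [159, 129, 55, 130, 167, 14, 121] = 9f 81 37 82 a7 0e 79 is 7 bytes > B = 5, so hash it first: H(key) = 7b, then zero-pad to 5 bytes: K' = 7b 00 00 00 00.
K' ⊕ ipad = 4d 36 36 36 36.
Inner input = 4d 36 36 36 36 ∥ bd a9 a7 08.
Inner hash: XOR 4d⊕36⊕36⊕36⊕36⊕bd⊕a9⊕a7⊕08 = f6.

f6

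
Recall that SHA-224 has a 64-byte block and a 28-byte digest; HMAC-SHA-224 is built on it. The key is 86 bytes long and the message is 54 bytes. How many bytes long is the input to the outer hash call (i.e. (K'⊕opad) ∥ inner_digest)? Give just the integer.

92

Key is 86 > 64 bytes, so it is hashed to 28 bytes then zero-padded to 64: |K'| = 64.
Outer input = (K'⊕opad) ∥ H(inner) → 64 + 28 = 92 bytes.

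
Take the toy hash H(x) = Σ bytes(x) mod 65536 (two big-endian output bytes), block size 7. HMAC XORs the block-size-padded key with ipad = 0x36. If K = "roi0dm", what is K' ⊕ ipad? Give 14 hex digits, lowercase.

Key "roi0dm" = 72 6f 69 30 64 6d is 6 bytes ≤ B = 7; zero-pad to 7 bytes: K' = 72 6f 69 30 64 6d 00.
XOR each byte with 0x36: 72⊕36=44, 6f⊕36=59, 69⊕36=5f, 30⊕36=06, 64⊕36=52, 6d⊕36=5b, 00⊕36=36.

44595f06525b36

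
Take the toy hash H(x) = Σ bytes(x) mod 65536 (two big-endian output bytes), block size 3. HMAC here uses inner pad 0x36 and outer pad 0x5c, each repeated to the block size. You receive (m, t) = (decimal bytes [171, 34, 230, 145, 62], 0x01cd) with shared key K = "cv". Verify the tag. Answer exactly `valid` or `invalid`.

invalid

Key "cv" = 63 76 is 2 bytes ≤ B = 3; zero-pad to 3 bytes: K' = 63 76 00.
K' ⊕ ipad = 55 40 36; K' ⊕ opad = 3f 2a 5c.
Inner hash: sum = 85+64+54+171+34+230+145+62 = 845 → 03 4d.
Outer hash (recomputed tag): sum = 63+42+92+3+77 = 277 → 01 15.
Recomputed tag = 0115; claimed = 01cd → mismatch.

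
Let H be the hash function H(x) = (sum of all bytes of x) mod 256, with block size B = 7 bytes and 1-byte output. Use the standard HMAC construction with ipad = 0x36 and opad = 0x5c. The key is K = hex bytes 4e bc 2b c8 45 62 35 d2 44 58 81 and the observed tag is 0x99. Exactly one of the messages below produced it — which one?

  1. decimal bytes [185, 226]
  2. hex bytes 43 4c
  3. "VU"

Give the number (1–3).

1

Key hex bytes 4e bc 2b c8 45 62 35 d2 44 58 81 is 11 bytes > B = 7, so hash it first: H(key) = c8, then zero-pad to 7 bytes: K' = c8 00 00 00 00 00 00.
K' ⊕ ipad = fe 36 36 36 36 36 36; K' ⊕ opad = 94 5c 5c 5c 5c 5c 5c.
m1: inner = H(fe 36 36 36 36 36 36 b9 e2) = dd; tag = H(94 5c 5c 5c 5c 5c 5c dd) = 99 ← matches
m2: inner = H(fe 36 36 36 36 36 36 43 4c) = d1; tag = H(94 5c 5c 5c 5c 5c 5c d1) = 8d
m3: inner = H(fe 36 36 36 36 36 36 56 55) = ed; tag = H(94 5c 5c 5c 5c 5c 5c ed) = a9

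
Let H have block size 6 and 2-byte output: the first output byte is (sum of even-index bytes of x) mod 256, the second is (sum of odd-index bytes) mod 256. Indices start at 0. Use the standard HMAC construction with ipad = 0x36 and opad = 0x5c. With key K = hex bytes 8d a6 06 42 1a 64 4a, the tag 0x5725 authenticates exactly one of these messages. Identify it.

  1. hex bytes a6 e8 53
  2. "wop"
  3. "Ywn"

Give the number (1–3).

3

Key hex bytes 8d a6 06 42 1a 64 4a is 7 bytes > B = 6, so hash it first: H(key) = f7 4c, then zero-pad to 6 bytes: K' = f7 4c 00 00 00 00.
K' ⊕ ipad = c1 7a 36 36 36 36; K' ⊕ opad = ab 10 5c 5c 5c 5c.
m1: inner = H(c1 7a 36 36 36 36 a6 e8 53) = 26 ce; tag = H(ab 10 5c 5c 5c 5c 26 ce) = 8996
m2: inner = H(c1 7a 36 36 36 36 77 6f 70) = 14 55; tag = H(ab 10 5c 5c 5c 5c 14 55) = 771d
m3: inner = H(c1 7a 36 36 36 36 59 77 6e) = f4 5d; tag = H(ab 10 5c 5c 5c 5c f4 5d) = 5725 ← matches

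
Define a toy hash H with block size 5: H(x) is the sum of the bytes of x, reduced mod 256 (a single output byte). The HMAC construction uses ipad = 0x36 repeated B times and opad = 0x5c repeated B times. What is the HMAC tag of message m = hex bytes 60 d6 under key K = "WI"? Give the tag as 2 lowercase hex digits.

ec

Key "WI" = 57 49 is 2 bytes ≤ B = 5; zero-pad to 5 bytes: K' = 57 49 00 00 00.
K' ⊕ ipad = 61 7f 36 36 36.  K' ⊕ opad = 0b 15 5c 5c 5c.
Inner input = (K'⊕ipad) ∥ m = 61 7f 36 36 36 ∥ 60 d6.
Inner hash: sum = 97+127+54+54+54+96+214 = 696; mod 256 = 184 → b8.
Outer input = (K'⊕opad) ∥ inner = 0b 15 5c 5c 5c ∥ b8.
Outer hash (tag): sum = 11+21+92+92+92+184 = 492; mod 256 = 236 → ec.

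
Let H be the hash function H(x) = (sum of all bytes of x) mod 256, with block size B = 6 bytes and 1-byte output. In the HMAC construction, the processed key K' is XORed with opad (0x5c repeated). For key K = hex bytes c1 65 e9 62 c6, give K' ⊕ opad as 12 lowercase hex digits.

9d39b53e9a5c

Key hex bytes c1 65 e9 62 c6 is 5 bytes ≤ B = 6; zero-pad to 6 bytes: K' = c1 65 e9 62 c6 00.
XOR each byte with 0x5c: c1⊕5c=9d, 65⊕5c=39, e9⊕5c=b5, 62⊕5c=3e, c6⊕5c=9a, 00⊕5c=5c.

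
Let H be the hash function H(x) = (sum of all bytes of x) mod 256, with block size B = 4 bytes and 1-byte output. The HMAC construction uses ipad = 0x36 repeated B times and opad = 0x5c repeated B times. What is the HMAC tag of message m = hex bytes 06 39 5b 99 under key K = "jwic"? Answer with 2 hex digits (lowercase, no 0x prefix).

Key "jwic" = 6a 77 69 63 is exactly B = 4 bytes: K' = 6a 77 69 63.
K' ⊕ ipad = 5c 41 5f 55.  K' ⊕ opad = 36 2b 35 3f.
Inner input = (K'⊕ipad) ∥ m = 5c 41 5f 55 ∥ 06 39 5b 99.
Inner hash: sum = 92+65+95+85+6+57+91+153 = 644; mod 256 = 132 → 84.
Outer input = (K'⊕opad) ∥ inner = 36 2b 35 3f ∥ 84.
Outer hash (tag): sum = 54+43+53+63+132 = 345; mod 256 = 89 → 59.

59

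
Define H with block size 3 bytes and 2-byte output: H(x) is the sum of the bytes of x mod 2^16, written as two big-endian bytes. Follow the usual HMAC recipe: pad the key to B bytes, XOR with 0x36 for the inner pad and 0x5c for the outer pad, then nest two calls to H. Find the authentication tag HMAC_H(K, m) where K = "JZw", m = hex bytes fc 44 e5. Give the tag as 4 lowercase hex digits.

0098

Key "JZw" = 4a 5a 77 is exactly B = 3 bytes: K' = 4a 5a 77.
K' ⊕ ipad = 7c 6c 41.  K' ⊕ opad = 16 06 2b.
Inner input = (K'⊕ipad) ∥ m = 7c 6c 41 ∥ fc 44 e5.
Inner hash: sum = 124+108+65+252+68+229 = 846 → 03 4e.
Outer input = (K'⊕opad) ∥ inner = 16 06 2b ∥ 03 4e.
Outer hash (tag): sum = 22+6+43+3+78 = 152 → 00 98.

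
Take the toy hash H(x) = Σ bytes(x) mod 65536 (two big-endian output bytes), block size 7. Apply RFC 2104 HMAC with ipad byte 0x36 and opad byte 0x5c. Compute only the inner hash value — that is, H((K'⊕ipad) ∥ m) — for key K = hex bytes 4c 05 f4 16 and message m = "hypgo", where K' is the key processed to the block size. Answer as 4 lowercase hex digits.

0458

Key hex bytes 4c 05 f4 16 is 4 bytes ≤ B = 7; zero-pad to 7 bytes: K' = 4c 05 f4 16 00 00 00.
K' ⊕ ipad = 7a 33 c2 20 36 36 36.
Inner input = 7a 33 c2 20 36 36 36 ∥ 68 79 70 67 6f.
Inner hash: sum = 122+51+194+32+54+54+54+104+121+112+103+111 = 1112 → 04 58.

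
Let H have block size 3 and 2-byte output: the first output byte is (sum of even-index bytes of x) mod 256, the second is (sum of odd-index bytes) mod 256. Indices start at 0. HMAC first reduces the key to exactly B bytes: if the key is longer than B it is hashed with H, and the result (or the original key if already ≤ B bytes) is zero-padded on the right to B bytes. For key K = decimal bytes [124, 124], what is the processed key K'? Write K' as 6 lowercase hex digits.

Key decimal bytes [124, 124] = 7c 7c is 2 bytes ≤ B = 3; zero-pad to 3 bytes: K' = 7c 7c 00.

7c7c00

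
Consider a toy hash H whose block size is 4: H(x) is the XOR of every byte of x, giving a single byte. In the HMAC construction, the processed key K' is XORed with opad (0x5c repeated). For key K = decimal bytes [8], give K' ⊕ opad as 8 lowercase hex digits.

545c5c5c

Key decimal bytes [8] = 08 is 1 byte ≤ B = 4; zero-pad to 4 bytes: K' = 08 00 00 00.
XOR each byte with 0x5c: 08⊕5c=54, 00⊕5c=5c, 00⊕5c=5c, 00⊕5c=5c.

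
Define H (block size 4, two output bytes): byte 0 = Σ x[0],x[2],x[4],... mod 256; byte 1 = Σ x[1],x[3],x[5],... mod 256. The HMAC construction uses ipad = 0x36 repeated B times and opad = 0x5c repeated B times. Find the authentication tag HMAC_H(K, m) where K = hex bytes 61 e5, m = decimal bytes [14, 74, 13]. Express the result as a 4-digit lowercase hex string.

4168

Key hex bytes 61 e5 is 2 bytes ≤ B = 4; zero-pad to 4 bytes: K' = 61 e5 00 00.
K' ⊕ ipad = 57 d3 36 36.  K' ⊕ opad = 3d b9 5c 5c.
Inner input = (K'⊕ipad) ∥ m = 57 d3 36 36 ∥ 0e 4a 0d.
Inner hash: even-index sum = 168 mod 256 = 168; odd-index sum = 339 mod 256 = 83 → a8 53.
Outer input = (K'⊕opad) ∥ inner = 3d b9 5c 5c ∥ a8 53.
Outer hash (tag): even-index sum = 321 mod 256 = 65; odd-index sum = 360 mod 256 = 104 → 41 68.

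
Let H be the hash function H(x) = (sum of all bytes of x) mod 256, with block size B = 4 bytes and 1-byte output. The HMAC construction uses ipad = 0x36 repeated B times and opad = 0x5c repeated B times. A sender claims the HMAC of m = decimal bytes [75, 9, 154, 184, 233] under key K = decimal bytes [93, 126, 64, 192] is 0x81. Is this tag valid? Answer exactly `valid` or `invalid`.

Key decimal bytes [93, 126, 64, 192] = 5d 7e 40 c0 is exactly B = 4 bytes: K' = 5d 7e 40 c0.
K' ⊕ ipad = 6b 48 76 f6; K' ⊕ opad = 01 22 1c 9c.
Inner hash: sum = 107+72+118+246+75+9+154+184+233 = 1198; mod 256 = 174 → ae.
Outer hash (recomputed tag): sum = 1+34+28+156+174 = 393; mod 256 = 137 → 89.
Recomputed tag = 89; claimed = 81 → mismatch.

invalid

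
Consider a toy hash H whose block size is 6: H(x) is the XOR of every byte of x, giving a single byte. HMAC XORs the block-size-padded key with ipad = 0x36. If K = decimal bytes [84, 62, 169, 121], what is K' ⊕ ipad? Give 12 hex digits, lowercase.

Key decimal bytes [84, 62, 169, 121] = 54 3e a9 79 is 4 bytes ≤ B = 6; zero-pad to 6 bytes: K' = 54 3e a9 79 00 00.
XOR each byte with 0x36: 54⊕36=62, 3e⊕36=08, a9⊕36=9f, 79⊕36=4f, 00⊕36=36, 00⊕36=36.

62089f4f3636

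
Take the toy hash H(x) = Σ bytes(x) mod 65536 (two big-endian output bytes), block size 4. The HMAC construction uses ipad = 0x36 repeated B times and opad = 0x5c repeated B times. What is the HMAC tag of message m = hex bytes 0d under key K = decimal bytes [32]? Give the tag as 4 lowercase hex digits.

Key decimal bytes [32] = 20 is 1 byte ≤ B = 4; zero-pad to 4 bytes: K' = 20 00 00 00.
K' ⊕ ipad = 16 36 36 36.  K' ⊕ opad = 7c 5c 5c 5c.
Inner input = (K'⊕ipad) ∥ m = 16 36 36 36 ∥ 0d.
Inner hash: sum = 22+54+54+54+13 = 197 → 00 c5.
Outer input = (K'⊕opad) ∥ inner = 7c 5c 5c 5c ∥ 00 c5.
Outer hash (tag): sum = 124+92+92+92+0+197 = 597 → 02 55.

0255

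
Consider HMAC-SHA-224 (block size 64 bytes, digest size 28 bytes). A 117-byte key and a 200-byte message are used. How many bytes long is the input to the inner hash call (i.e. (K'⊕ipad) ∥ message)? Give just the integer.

264

Key is 117 > 64 bytes, so it is hashed to 28 bytes then zero-padded to 64: |K'| = 64.
Inner input = (K'⊕ipad) ∥ m → 64 + 200 = 264 bytes.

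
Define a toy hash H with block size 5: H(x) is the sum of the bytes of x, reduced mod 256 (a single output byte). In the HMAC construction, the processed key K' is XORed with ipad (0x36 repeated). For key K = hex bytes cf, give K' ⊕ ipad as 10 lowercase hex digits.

f936363636

Key hex bytes cf is 1 byte ≤ B = 5; zero-pad to 5 bytes: K' = cf 00 00 00 00.
XOR each byte with 0x36: cf⊕36=f9, 00⊕36=36, 00⊕36=36, 00⊕36=36, 00⊕36=36.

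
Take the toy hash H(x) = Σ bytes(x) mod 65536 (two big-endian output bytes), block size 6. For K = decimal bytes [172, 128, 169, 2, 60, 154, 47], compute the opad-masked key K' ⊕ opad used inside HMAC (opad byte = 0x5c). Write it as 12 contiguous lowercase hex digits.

5e805c5c5c5c

Key decimal bytes [172, 128, 169, 2, 60, 154, 47] = ac 80 a9 02 3c 9a 2f is 7 bytes > B = 6, so hash it first: H(key) = 02 dc, then zero-pad to 6 bytes: K' = 02 dc 00 00 00 00.
XOR each byte with 0x5c: 02⊕5c=5e, dc⊕5c=80, 00⊕5c=5c, 00⊕5c=5c, 00⊕5c=5c, 00⊕5c=5c.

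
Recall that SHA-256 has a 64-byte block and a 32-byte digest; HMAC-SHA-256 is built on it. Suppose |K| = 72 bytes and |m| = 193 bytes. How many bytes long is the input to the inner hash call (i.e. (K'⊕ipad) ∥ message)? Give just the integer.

Key is 72 > 64 bytes, so it is hashed to 32 bytes then zero-padded to 64: |K'| = 64.
Inner input = (K'⊕ipad) ∥ m → 64 + 193 = 257 bytes.

257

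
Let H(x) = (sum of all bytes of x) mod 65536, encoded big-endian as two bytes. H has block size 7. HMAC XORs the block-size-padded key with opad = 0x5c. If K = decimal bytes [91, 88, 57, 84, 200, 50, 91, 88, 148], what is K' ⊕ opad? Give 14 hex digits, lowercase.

5fdd5c5c5c5c5c

Key decimal bytes [91, 88, 57, 84, 200, 50, 91, 88, 148] = 5b 58 39 54 c8 32 5b 58 94 is 9 bytes > B = 7, so hash it first: H(key) = 03 81, then zero-pad to 7 bytes: K' = 03 81 00 00 00 00 00.
XOR each byte with 0x5c: 03⊕5c=5f, 81⊕5c=dd, 00⊕5c=5c, 00⊕5c=5c, 00⊕5c=5c, 00⊕5c=5c, 00⊕5c=5c.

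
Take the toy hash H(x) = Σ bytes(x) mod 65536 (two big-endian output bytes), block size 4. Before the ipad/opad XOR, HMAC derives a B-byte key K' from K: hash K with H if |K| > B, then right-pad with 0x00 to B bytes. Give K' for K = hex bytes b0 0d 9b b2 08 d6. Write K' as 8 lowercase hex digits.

02e80000

|K| = 6 > B = 4, so first hash the key.
H(K): sum = 176+13+155+178+8+214 = 744 → 02 e8.
Zero-pad H(K) = 02 e8 to 4 bytes: K' = 02 e8 00 00.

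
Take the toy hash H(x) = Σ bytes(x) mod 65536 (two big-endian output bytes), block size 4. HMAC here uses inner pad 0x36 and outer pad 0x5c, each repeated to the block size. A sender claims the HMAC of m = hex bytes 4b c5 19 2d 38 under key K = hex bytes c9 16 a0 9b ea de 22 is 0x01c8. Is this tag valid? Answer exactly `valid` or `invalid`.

Key hex bytes c9 16 a0 9b ea de 22 is 7 bytes > B = 4, so hash it first: H(key) = 04 04, then zero-pad to 4 bytes: K' = 04 04 00 00.
K' ⊕ ipad = 32 32 36 36; K' ⊕ opad = 58 58 5c 5c.
Inner hash: sum = 50+50+54+54+75+197+25+45+56 = 606 → 02 5e.
Outer hash (recomputed tag): sum = 88+88+92+92+2+94 = 456 → 01 c8.
Recomputed tag = 01c8; claimed = 01c8 → match.

valid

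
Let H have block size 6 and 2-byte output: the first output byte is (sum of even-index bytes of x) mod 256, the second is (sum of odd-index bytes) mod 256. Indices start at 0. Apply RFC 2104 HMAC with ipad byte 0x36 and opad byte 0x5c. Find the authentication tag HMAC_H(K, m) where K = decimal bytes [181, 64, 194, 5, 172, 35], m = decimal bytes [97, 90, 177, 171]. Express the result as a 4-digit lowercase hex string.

9ab7

Key decimal bytes [181, 64, 194, 5, 172, 35] = b5 40 c2 05 ac 23 is exactly B = 6 bytes: K' = b5 40 c2 05 ac 23.
K' ⊕ ipad = 83 76 f4 33 9a 15.  K' ⊕ opad = e9 1c 9e 59 f0 7f.
Inner input = (K'⊕ipad) ∥ m = 83 76 f4 33 9a 15 ∥ 61 5a b1 ab.
Inner hash: even-index sum = 803 mod 256 = 35; odd-index sum = 451 mod 256 = 195 → 23 c3.
Outer input = (K'⊕opad) ∥ inner = e9 1c 9e 59 f0 7f ∥ 23 c3.
Outer hash (tag): even-index sum = 666 mod 256 = 154; odd-index sum = 439 mod 256 = 183 → 9a b7.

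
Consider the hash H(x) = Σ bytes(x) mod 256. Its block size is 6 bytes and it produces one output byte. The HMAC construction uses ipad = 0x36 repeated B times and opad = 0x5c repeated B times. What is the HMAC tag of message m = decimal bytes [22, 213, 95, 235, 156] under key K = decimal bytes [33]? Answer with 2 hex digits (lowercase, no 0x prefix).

Key decimal bytes [33] = 21 is 1 byte ≤ B = 6; zero-pad to 6 bytes: K' = 21 00 00 00 00 00.
K' ⊕ ipad = 17 36 36 36 36 36.  K' ⊕ opad = 7d 5c 5c 5c 5c 5c.
Inner input = (K'⊕ipad) ∥ m = 17 36 36 36 36 36 ∥ 16 d5 5f eb 9c.
Inner hash: sum = 23+54+54+54+54+54+22+213+95+235+156 = 1014; mod 256 = 246 → f6.
Outer input = (K'⊕opad) ∥ inner = 7d 5c 5c 5c 5c 5c ∥ f6.
Outer hash (tag): sum = 125+92+92+92+92+92+246 = 831; mod 256 = 63 → 3f.

3f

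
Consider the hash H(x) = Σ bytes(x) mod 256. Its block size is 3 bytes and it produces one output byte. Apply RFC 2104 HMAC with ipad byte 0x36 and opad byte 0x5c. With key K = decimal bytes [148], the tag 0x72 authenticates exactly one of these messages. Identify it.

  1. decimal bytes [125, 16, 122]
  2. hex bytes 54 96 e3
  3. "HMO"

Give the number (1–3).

Key decimal bytes [148] = 94 is 1 byte ≤ B = 3; zero-pad to 3 bytes: K' = 94 00 00.
K' ⊕ ipad = a2 36 36; K' ⊕ opad = c8 5c 5c.
m1: inner = H(a2 36 36 7d 10 7a) = 15; tag = H(c8 5c 5c 15) = 95
m2: inner = H(a2 36 36 54 96 e3) = db; tag = H(c8 5c 5c db) = 5b
m3: inner = H(a2 36 36 48 4d 4f) = f2; tag = H(c8 5c 5c f2) = 72 ← matches

3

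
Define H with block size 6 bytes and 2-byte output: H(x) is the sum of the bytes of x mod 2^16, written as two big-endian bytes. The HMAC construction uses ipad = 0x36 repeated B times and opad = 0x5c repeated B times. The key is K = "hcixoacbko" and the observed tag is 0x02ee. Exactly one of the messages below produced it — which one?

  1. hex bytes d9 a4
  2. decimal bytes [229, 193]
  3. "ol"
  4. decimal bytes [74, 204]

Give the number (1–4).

Key "hcixoacbko" = 68 63 69 78 6f 61 63 62 6b 6f is 10 bytes > B = 6, so hash it first: H(key) = 04 1b, then zero-pad to 6 bytes: K' = 04 1b 00 00 00 00.
K' ⊕ ipad = 32 2d 36 36 36 36; K' ⊕ opad = 58 47 5c 5c 5c 5c.
m1: inner = H(32 2d 36 36 36 36 d9 a4) = 02 b4; tag = H(58 47 5c 5c 5c 5c 02 b4) = 02c5
m2: inner = H(32 2d 36 36 36 36 e5 c1) = 02 dd; tag = H(58 47 5c 5c 5c 5c 02 dd) = 02ee ← matches
m3: inner = H(32 2d 36 36 36 36 6f 6c) = 02 12; tag = H(58 47 5c 5c 5c 5c 02 12) = 0223
m4: inner = H(32 2d 36 36 36 36 4a cc) = 02 4d; tag = H(58 47 5c 5c 5c 5c 02 4d) = 025e

2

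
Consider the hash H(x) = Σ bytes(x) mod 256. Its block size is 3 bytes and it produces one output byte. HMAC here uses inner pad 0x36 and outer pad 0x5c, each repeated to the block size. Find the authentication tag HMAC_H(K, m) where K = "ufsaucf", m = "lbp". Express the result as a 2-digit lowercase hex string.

Key "ufsaucf" = 75 66 73 61 75 63 66 is 7 bytes > B = 3, so hash it first: H(key) = ed, then zero-pad to 3 bytes: K' = ed 00 00.
K' ⊕ ipad = db 36 36.  K' ⊕ opad = b1 5c 5c.
Inner input = (K'⊕ipad) ∥ m = db 36 36 ∥ 6c 62 70.
Inner hash: sum = 219+54+54+108+98+112 = 645; mod 256 = 133 → 85.
Outer input = (K'⊕opad) ∥ inner = b1 5c 5c ∥ 85.
Outer hash (tag): sum = 177+92+92+133 = 494; mod 256 = 238 → ee.

ee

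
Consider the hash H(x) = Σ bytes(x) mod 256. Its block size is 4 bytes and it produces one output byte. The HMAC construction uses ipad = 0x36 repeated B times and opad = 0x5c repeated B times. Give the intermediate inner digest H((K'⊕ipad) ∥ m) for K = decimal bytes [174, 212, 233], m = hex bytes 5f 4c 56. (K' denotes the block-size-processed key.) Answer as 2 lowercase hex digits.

Key decimal bytes [174, 212, 233] = ae d4 e9 is 3 bytes ≤ B = 4; zero-pad to 4 bytes: K' = ae d4 e9 00.
K' ⊕ ipad = 98 e2 df 36.
Inner input = 98 e2 df 36 ∥ 5f 4c 56.
Inner hash: sum = 152+226+223+54+95+76+86 = 912; mod 256 = 144 → 90.

90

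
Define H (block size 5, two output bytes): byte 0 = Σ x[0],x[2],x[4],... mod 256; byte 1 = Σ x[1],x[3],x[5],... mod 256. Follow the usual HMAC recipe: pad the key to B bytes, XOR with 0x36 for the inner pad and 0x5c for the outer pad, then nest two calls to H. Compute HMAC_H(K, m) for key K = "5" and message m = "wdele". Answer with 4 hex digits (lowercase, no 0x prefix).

Key "5" = 35 is 1 byte ≤ B = 5; zero-pad to 5 bytes: K' = 35 00 00 00 00.
K' ⊕ ipad = 03 36 36 36 36.  K' ⊕ opad = 69 5c 5c 5c 5c.
Inner input = (K'⊕ipad) ∥ m = 03 36 36 36 36 ∥ 77 64 65 6c 65.
Inner hash: even-index sum = 319 mod 256 = 63; odd-index sum = 429 mod 256 = 173 → 3f ad.
Outer input = (K'⊕opad) ∥ inner = 69 5c 5c 5c 5c ∥ 3f ad.
Outer hash (tag): even-index sum = 462 mod 256 = 206; odd-index sum = 247 mod 256 = 247 → ce f7.

cef7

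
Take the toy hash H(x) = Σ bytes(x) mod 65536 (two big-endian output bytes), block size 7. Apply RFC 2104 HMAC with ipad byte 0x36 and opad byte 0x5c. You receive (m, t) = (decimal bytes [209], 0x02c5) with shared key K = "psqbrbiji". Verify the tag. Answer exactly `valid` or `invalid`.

Key "psqbrbiji" = 70 73 71 62 72 62 69 6a 69 is 9 bytes > B = 7, so hash it first: H(key) = 03 c6, then zero-pad to 7 bytes: K' = 03 c6 00 00 00 00 00.
K' ⊕ ipad = 35 f0 36 36 36 36 36; K' ⊕ opad = 5f 9a 5c 5c 5c 5c 5c.
Inner hash: sum = 53+240+54+54+54+54+54+209 = 772 → 03 04.
Outer hash (recomputed tag): sum = 95+154+92+92+92+92+92+3+4 = 716 → 02 cc.
Recomputed tag = 02cc; claimed = 02c5 → mismatch.

invalid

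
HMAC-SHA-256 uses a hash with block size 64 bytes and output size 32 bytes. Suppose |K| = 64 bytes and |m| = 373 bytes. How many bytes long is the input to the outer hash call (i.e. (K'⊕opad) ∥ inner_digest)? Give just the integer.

96

Key is 64 ≤ 64 bytes, zero-padded: |K'| = 64.
Outer input = (K'⊕opad) ∥ H(inner) → 64 + 32 = 96 bytes.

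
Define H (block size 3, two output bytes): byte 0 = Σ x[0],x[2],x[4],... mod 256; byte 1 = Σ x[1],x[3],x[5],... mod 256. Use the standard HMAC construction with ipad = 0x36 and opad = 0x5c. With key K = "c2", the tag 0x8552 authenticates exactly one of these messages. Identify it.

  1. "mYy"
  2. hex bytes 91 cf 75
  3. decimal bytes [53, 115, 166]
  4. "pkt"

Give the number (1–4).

Key "c2" = 63 32 is 2 bytes ≤ B = 3; zero-pad to 3 bytes: K' = 63 32 00.
K' ⊕ ipad = 55 04 36; K' ⊕ opad = 3f 6e 5c.
m1: inner = H(55 04 36 6d 59 79) = e4 ea; tag = H(3f 6e 5c e4 ea) = 8552 ← matches
m2: inner = H(55 04 36 91 cf 75) = 5a 0a; tag = H(3f 6e 5c 5a 0a) = a5c8
m3: inner = H(55 04 36 35 73 a6) = fe df; tag = H(3f 6e 5c fe df) = 7a6c
m4: inner = H(55 04 36 70 6b 74) = f6 e8; tag = H(3f 6e 5c f6 e8) = 8364

1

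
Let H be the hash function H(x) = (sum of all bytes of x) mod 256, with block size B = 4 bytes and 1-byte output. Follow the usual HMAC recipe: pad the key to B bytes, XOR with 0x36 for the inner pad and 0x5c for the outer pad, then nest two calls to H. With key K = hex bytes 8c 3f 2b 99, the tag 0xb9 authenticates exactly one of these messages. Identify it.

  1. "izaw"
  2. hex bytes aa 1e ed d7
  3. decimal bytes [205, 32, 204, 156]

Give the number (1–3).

1

Key hex bytes 8c 3f 2b 99 is exactly B = 4 bytes: K' = 8c 3f 2b 99.
K' ⊕ ipad = ba 09 1d af; K' ⊕ opad = d0 63 77 c5.
m1: inner = H(ba 09 1d af 69 7a 61 77) = 4a; tag = H(d0 63 77 c5 4a) = b9 ← matches
m2: inner = H(ba 09 1d af aa 1e ed d7) = 1b; tag = H(d0 63 77 c5 1b) = 8a
m3: inner = H(ba 09 1d af cd 20 cc 9c) = e4; tag = H(d0 63 77 c5 e4) = 53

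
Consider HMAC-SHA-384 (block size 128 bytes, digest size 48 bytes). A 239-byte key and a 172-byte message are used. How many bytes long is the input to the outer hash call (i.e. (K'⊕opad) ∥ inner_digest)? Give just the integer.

176

Key is 239 > 128 bytes, so it is hashed to 48 bytes then zero-padded to 128: |K'| = 128.
Outer input = (K'⊕opad) ∥ H(inner) → 128 + 48 = 176 bytes.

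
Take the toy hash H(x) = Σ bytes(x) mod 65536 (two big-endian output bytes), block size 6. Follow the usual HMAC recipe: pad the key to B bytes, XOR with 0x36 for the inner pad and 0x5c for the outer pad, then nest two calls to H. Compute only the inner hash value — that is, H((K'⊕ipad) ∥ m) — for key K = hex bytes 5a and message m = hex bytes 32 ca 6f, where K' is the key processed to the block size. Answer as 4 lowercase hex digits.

Key hex bytes 5a is 1 byte ≤ B = 6; zero-pad to 6 bytes: K' = 5a 00 00 00 00 00.
K' ⊕ ipad = 6c 36 36 36 36 36.
Inner input = 6c 36 36 36 36 36 ∥ 32 ca 6f.
Inner hash: sum = 108+54+54+54+54+54+50+202+111 = 741 → 02 e5.

02e5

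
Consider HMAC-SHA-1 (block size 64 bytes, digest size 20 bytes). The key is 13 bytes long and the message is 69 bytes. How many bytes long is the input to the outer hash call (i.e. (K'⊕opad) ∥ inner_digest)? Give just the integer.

84

Key is 13 ≤ 64 bytes, zero-padded: |K'| = 64.
Outer input = (K'⊕opad) ∥ H(inner) → 64 + 20 = 84 bytes.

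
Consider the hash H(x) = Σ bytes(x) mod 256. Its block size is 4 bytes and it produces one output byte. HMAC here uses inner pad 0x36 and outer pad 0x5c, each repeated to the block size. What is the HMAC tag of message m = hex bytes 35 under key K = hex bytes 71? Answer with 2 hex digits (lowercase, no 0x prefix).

5f

Key hex bytes 71 is 1 byte ≤ B = 4; zero-pad to 4 bytes: K' = 71 00 00 00.
K' ⊕ ipad = 47 36 36 36.  K' ⊕ opad = 2d 5c 5c 5c.
Inner input = (K'⊕ipad) ∥ m = 47 36 36 36 ∥ 35.
Inner hash: sum = 71+54+54+54+53 = 286; mod 256 = 30 → 1e.
Outer input = (K'⊕opad) ∥ inner = 2d 5c 5c 5c ∥ 1e.
Outer hash (tag): sum = 45+92+92+92+30 = 351; mod 256 = 95 → 5f.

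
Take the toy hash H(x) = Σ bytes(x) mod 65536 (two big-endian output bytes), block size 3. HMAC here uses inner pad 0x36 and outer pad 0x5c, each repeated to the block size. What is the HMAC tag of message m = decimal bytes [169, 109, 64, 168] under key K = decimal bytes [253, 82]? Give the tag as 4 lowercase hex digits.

0171

Key decimal bytes [253, 82] = fd 52 is 2 bytes ≤ B = 3; zero-pad to 3 bytes: K' = fd 52 00.
K' ⊕ ipad = cb 64 36.  K' ⊕ opad = a1 0e 5c.
Inner input = (K'⊕ipad) ∥ m = cb 64 36 ∥ a9 6d 40 a8.
Inner hash: sum = 203+100+54+169+109+64+168 = 867 → 03 63.
Outer input = (K'⊕opad) ∥ inner = a1 0e 5c ∥ 03 63.
Outer hash (tag): sum = 161+14+92+3+99 = 369 → 01 71.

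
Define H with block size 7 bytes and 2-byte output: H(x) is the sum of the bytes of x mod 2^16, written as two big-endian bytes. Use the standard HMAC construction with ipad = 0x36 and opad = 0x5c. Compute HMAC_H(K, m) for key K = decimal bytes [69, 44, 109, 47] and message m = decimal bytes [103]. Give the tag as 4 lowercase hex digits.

Key decimal bytes [69, 44, 109, 47] = 45 2c 6d 2f is 4 bytes ≤ B = 7; zero-pad to 7 bytes: K' = 45 2c 6d 2f 00 00 00.
K' ⊕ ipad = 73 1a 5b 19 36 36 36.  K' ⊕ opad = 19 70 31 73 5c 5c 5c.
Inner input = (K'⊕ipad) ∥ m = 73 1a 5b 19 36 36 36 ∥ 67.
Inner hash: sum = 115+26+91+25+54+54+54+103 = 522 → 02 0a.
Outer input = (K'⊕opad) ∥ inner = 19 70 31 73 5c 5c 5c ∥ 02 0a.
Outer hash (tag): sum = 25+112+49+115+92+92+92+2+10 = 589 → 02 4d.

024d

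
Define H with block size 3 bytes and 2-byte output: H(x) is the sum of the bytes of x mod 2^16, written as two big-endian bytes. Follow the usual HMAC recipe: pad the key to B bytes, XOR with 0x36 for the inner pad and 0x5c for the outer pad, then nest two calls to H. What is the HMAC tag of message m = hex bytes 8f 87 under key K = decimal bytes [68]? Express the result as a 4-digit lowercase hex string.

Key decimal bytes [68] = 44 is 1 byte ≤ B = 3; zero-pad to 3 bytes: K' = 44 00 00.
K' ⊕ ipad = 72 36 36.  K' ⊕ opad = 18 5c 5c.
Inner input = (K'⊕ipad) ∥ m = 72 36 36 ∥ 8f 87.
Inner hash: sum = 114+54+54+143+135 = 500 → 01 f4.
Outer input = (K'⊕opad) ∥ inner = 18 5c 5c ∥ 01 f4.
Outer hash (tag): sum = 24+92+92+1+244 = 453 → 01 c5.

01c5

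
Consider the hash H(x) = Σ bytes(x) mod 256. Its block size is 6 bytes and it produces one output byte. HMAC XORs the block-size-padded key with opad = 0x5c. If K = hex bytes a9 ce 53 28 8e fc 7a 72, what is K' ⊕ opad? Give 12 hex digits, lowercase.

345c5c5c5c5c

Key hex bytes a9 ce 53 28 8e fc 7a 72 is 8 bytes > B = 6, so hash it first: H(key) = 68, then zero-pad to 6 bytes: K' = 68 00 00 00 00 00.
XOR each byte with 0x5c: 68⊕5c=34, 00⊕5c=5c, 00⊕5c=5c, 00⊕5c=5c, 00⊕5c=5c, 00⊕5c=5c.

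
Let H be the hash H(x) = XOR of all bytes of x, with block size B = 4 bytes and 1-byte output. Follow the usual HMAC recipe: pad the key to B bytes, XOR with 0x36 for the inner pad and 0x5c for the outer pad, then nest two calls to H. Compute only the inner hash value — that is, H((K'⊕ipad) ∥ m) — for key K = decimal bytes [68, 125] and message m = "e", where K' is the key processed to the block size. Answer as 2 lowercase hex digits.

5c

Key decimal bytes [68, 125] = 44 7d is 2 bytes ≤ B = 4; zero-pad to 4 bytes: K' = 44 7d 00 00.
K' ⊕ ipad = 72 4b 36 36.
Inner input = 72 4b 36 36 ∥ 65.
Inner hash: XOR 72⊕4b⊕36⊕36⊕65 = 5c.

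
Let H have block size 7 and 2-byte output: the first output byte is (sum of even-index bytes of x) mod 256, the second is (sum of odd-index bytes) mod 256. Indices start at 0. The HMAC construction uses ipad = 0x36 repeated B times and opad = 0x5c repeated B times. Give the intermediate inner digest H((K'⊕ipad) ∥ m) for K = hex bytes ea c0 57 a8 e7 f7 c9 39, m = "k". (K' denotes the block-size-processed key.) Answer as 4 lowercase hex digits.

Key hex bytes ea c0 57 a8 e7 f7 c9 39 is 8 bytes > B = 7, so hash it first: H(key) = f1 98, then zero-pad to 7 bytes: K' = f1 98 00 00 00 00 00.
K' ⊕ ipad = c7 ae 36 36 36 36 36.
Inner input = c7 ae 36 36 36 36 36 ∥ 6b.
Inner hash: even-index sum = 361 mod 256 = 105; odd-index sum = 389 mod 256 = 133 → 69 85.

6985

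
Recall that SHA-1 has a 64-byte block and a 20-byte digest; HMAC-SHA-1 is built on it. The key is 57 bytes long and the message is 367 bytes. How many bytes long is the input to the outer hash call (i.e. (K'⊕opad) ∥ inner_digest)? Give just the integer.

84

Key is 57 ≤ 64 bytes, zero-padded: |K'| = 64.
Outer input = (K'⊕opad) ∥ H(inner) → 64 + 20 = 84 bytes.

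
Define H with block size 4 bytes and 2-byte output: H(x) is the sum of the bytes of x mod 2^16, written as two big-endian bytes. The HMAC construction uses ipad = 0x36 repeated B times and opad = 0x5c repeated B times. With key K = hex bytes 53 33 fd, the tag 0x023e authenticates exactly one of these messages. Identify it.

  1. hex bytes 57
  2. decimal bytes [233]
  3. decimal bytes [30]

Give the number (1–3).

Key hex bytes 53 33 fd is 3 bytes ≤ B = 4; zero-pad to 4 bytes: K' = 53 33 fd 00.
K' ⊕ ipad = 65 05 cb 36; K' ⊕ opad = 0f 6f a1 5c.
m1: inner = H(65 05 cb 36 57) = 01 c2; tag = H(0f 6f a1 5c 01 c2) = 023e ← matches
m2: inner = H(65 05 cb 36 e9) = 02 54; tag = H(0f 6f a1 5c 02 54) = 01d1
m3: inner = H(65 05 cb 36 1e) = 01 89; tag = H(0f 6f a1 5c 01 89) = 0205

1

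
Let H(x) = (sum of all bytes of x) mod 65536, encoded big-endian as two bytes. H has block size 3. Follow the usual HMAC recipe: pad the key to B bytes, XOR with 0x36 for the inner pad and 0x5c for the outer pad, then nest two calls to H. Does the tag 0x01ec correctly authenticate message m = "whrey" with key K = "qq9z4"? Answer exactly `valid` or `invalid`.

valid

Key "qq9z4" = 71 71 39 7a 34 is 5 bytes > B = 3, so hash it first: H(key) = 01 c9, then zero-pad to 3 bytes: K' = 01 c9 00.
K' ⊕ ipad = 37 ff 36; K' ⊕ opad = 5d 95 5c.
Inner hash: sum = 55+255+54+119+104+114+101+121 = 923 → 03 9b.
Outer hash (recomputed tag): sum = 93+149+92+3+155 = 492 → 01 ec.
Recomputed tag = 01ec; claimed = 01ec → match.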